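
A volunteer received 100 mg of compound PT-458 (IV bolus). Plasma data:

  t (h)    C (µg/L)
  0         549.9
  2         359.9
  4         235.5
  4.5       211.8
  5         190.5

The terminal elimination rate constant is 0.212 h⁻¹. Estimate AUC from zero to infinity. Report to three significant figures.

AUC = 2620 µg/L·h

Trapezoidal AUC_0→5:
  [0→2]: (549.9+359.9)/2 × 2 = 909.8
  [2→4]: (359.9+235.5)/2 × 2 = 595.4
  [4→4.5]: (235.5+211.8)/2 × 0.5 = 111.825
  [4.5→5]: (211.8+190.5)/2 × 0.5 = 100.575
  Sum = 1717.6 µg/L·h
Extrapolated tail: C_last / k_e = 190.5 / 0.212 = 898.585
AUC_0→∞ = 1717.6 + 898.585 = 2616.185 µg/L·h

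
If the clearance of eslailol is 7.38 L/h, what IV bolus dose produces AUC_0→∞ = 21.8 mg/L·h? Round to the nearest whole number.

Dose_iv = CL × AUC_0→∞
     = 7.38 × 21.8 = 160.884 mg

Dose = 161 mg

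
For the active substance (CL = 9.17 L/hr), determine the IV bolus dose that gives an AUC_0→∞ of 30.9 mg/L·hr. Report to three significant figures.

Dose = 283 mg

Dose_iv = CL × AUC_0→∞
     = 9.17 × 30.9 = 283.353 mg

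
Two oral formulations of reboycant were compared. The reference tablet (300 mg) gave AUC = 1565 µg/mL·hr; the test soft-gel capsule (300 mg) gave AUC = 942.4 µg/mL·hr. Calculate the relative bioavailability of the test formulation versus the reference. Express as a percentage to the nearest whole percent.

F_rel = (AUC_test/D_test) / (AUC_ref/D_ref)
      = (942.4/300) / (1565/300)
      = 3.14133 / 5.21667 = 0.6022 = 60.22%

F_rel = 60%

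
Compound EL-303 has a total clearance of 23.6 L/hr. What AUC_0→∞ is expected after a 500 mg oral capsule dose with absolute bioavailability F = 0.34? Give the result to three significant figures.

AUC_0→∞ = F × Dose / CL
        = 0.34 × 500 / 23.6 = 7.20339 mg/L·hr

AUC = 7.20 mg/L·hr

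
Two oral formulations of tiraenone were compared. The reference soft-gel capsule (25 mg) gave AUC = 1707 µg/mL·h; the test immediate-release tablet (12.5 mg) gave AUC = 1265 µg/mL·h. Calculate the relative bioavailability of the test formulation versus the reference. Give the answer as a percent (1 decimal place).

F_rel = (AUC_test/D_test) / (AUC_ref/D_ref)
      = (1265/12.5) / (1707/25)
      = 101.2 / 68.28 = 1.4821 = 148.21%

F_rel = 148.2%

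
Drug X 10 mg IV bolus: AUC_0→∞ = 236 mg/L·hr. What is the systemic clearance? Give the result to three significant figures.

CL = Dose_iv / AUC_0→∞
   = 10 / 236 = 0.0423729 L/hr

CL = 0.0424 L/hr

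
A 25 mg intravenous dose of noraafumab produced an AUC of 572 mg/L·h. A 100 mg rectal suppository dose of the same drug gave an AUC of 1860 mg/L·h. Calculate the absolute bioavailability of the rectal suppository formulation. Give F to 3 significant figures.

F = 0.813

F = (AUC_ev / D_ev) / (AUC_iv / D_iv)
  = (1860/100) / (572/25)
  = 18.6 / 22.88 = 0.8129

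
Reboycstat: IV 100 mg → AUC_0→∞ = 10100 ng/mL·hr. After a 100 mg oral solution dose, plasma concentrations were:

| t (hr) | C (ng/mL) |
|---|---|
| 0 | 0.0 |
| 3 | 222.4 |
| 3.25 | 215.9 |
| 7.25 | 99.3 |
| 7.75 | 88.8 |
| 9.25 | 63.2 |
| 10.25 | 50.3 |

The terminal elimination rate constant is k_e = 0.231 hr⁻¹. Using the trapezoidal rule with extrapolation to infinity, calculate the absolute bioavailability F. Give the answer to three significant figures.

Trapezoidal AUC_0→10.25 (oral solution):
  [0→3]: (0.0+222.4)/2 × 3 = 333.6
  [3→3.25]: (222.4+215.9)/2 × 0.25 = 54.7875
  [3.25→7.25]: (215.9+99.3)/2 × 4 = 630.4
  [7.25→7.75]: (99.3+88.8)/2 × 0.5 = 47.025
  [7.75→9.25]: (88.8+63.2)/2 × 1.5 = 114.0
  [9.25→10.25]: (63.2+50.3)/2 × 1 = 56.75
  Sum = 1236.5625 ng/mL·hr
Tail: C_last/k_e = 50.3/0.231 = 217.749
AUC_0→∞ (oral solution) = 1236.5625 + 217.749 = 1454.3115 ng/mL·hr
F = (AUC_ev/D_ev)/(AUC_iv/D_iv) = (1454.3115/100)/(10100/100) = 14.543115/101 = 0.1440

F = 0.144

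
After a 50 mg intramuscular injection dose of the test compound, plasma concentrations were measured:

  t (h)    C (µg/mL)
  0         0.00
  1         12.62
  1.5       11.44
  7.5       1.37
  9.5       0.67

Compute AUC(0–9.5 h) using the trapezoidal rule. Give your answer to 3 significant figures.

AUC = 52.8 µg/mL·h

Trapezoidal AUC_0→9.5:
  [0→1]: (0.00+12.62)/2 × 1 = 6.31
  [1→1.5]: (12.62+11.44)/2 × 0.5 = 6.015
  [1.5→7.5]: (11.44+1.37)/2 × 6 = 38.43
  [7.5→9.5]: (1.37+0.67)/2 × 2 = 2.04
  Sum = 52.795 µg/mL·h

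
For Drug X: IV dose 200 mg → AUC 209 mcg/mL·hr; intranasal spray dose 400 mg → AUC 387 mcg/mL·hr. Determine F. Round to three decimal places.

F = (AUC_ev / D_ev) / (AUC_iv / D_iv)
  = (387/400) / (209/200)
  = 0.9675 / 1.045 = 0.9258

F = 0.926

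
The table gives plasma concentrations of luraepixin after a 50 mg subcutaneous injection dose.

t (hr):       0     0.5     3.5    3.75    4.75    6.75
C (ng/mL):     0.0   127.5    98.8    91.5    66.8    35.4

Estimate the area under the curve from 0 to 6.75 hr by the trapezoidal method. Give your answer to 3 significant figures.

Trapezoidal AUC_0→6.75:
  [0→0.5]: (0.0+127.5)/2 × 0.5 = 31.875
  [0.5→3.5]: (127.5+98.8)/2 × 3 = 339.45
  [3.5→3.75]: (98.8+91.5)/2 × 0.25 = 23.7875
  [3.75→4.75]: (91.5+66.8)/2 × 1 = 79.15
  [4.75→6.75]: (66.8+35.4)/2 × 2 = 102.2
  Sum = 576.4625 ng/mL·hr

AUC = 576 ng/mL·hr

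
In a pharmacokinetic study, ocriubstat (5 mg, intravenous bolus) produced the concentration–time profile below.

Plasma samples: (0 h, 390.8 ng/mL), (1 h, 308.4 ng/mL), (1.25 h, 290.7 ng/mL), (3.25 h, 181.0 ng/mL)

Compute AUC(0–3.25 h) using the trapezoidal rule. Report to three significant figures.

AUC = 896 ng/mL·h

Trapezoidal AUC_0→3.25:
  [0→1]: (390.8+308.4)/2 × 1 = 349.6
  [1→1.25]: (308.4+290.7)/2 × 0.25 = 74.8875
  [1.25→3.25]: (290.7+181.0)/2 × 2 = 471.7
  Sum = 896.1875 ng/mL·h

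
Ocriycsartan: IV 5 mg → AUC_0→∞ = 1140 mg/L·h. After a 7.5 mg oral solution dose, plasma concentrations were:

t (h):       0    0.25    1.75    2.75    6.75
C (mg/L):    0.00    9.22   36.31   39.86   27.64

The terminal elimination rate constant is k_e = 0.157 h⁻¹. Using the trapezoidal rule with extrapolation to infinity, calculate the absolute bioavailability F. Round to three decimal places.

F = 0.225

Trapezoidal AUC_0→6.75 (oral solution):
  [0→0.25]: (0.00+9.22)/2 × 0.25 = 1.1525
  [0.25→1.75]: (9.22+36.31)/2 × 1.5 = 34.1475
  [1.75→2.75]: (36.31+39.86)/2 × 1 = 38.085
  [2.75→6.75]: (39.86+27.64)/2 × 4 = 135.0
  Sum = 208.385 mg/L·h
Tail: C_last/k_e = 27.64/0.157 = 176.051
AUC_0→∞ (oral solution) = 208.385 + 176.051 = 384.436 mg/L·h
F = (AUC_ev/D_ev)/(AUC_iv/D_iv) = (384.436/7.5)/(1140/5) = 51.2581/228 = 0.2248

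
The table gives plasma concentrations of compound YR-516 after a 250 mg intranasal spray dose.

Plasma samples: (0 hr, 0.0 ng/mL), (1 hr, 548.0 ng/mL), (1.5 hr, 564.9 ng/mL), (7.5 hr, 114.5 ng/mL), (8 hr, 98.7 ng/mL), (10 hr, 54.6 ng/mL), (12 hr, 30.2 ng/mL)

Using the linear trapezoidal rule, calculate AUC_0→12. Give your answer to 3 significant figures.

AUC = 2880 ng/mL·hr

Trapezoidal AUC_0→12:
  [0→1]: (0.0+548.0)/2 × 1 = 274.0
  [1→1.5]: (548.0+564.9)/2 × 0.5 = 278.225
  [1.5→7.5]: (564.9+114.5)/2 × 6 = 2038.2
  [7.5→8]: (114.5+98.7)/2 × 0.5 = 53.3
  [8→10]: (98.7+54.6)/2 × 2 = 153.3
  [10→12]: (54.6+30.2)/2 × 2 = 84.8
  Sum = 2881.825 ng/mL·hr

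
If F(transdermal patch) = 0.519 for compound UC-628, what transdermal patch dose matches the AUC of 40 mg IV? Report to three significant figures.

For equal systemic exposure: F × D_ev = D_iv
D_ev = D_iv / F = 40 / 0.519 = 77.0713 mg

D_transdermal = 77.1 mg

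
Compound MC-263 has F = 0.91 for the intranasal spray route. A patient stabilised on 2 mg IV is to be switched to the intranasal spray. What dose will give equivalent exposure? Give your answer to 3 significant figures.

D_intranasal = 2.20 mg

For equal systemic exposure: F × D_ev = D_iv
D_ev = D_iv / F = 2 / 0.91 = 2.1978 mg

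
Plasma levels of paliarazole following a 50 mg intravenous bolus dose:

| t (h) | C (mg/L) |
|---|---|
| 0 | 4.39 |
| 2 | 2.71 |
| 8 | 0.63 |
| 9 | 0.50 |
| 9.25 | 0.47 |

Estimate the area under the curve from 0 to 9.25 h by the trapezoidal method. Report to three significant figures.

AUC = 17.8 mg/L·h

Trapezoidal AUC_0→9.25:
  [0→2]: (4.39+2.71)/2 × 2 = 7.1
  [2→8]: (2.71+0.63)/2 × 6 = 10.02
  [8→9]: (0.63+0.50)/2 × 1 = 0.565
  [9→9.25]: (0.50+0.47)/2 × 0.25 = 0.12125
  Sum = 17.80625 mg/L·h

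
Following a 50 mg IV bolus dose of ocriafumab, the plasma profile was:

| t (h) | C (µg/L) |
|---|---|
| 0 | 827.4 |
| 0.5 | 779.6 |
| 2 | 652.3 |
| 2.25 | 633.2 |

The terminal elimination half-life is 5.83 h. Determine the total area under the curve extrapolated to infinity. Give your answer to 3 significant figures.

Trapezoidal AUC_0→2.25:
  [0→0.5]: (827.4+779.6)/2 × 0.5 = 401.75
  [0.5→2]: (779.6+652.3)/2 × 1.5 = 1073.925
  [2→2.25]: (652.3+633.2)/2 × 0.25 = 160.6875
  Sum = 1636.3625 µg/L·h
k_e = ln2 / t½ = 0.693147 / 5.83 = 0.1189 h^-1
Extrapolated tail: C_last / k_e = 633.2 / 0.1189 = 5325.484
AUC_0→∞ = 1636.3625 + 5325.484 = 6961.8465 µg/L·h

AUC = 6960 µg/L·h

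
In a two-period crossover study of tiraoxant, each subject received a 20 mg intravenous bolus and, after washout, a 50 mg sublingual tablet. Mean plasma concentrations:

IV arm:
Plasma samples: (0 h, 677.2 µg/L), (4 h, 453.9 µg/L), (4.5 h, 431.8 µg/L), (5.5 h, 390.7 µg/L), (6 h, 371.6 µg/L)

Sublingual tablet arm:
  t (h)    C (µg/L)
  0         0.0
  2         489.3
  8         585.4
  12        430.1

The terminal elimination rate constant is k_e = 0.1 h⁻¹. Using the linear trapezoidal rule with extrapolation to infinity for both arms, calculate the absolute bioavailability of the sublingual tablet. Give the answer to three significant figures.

F = 0.591

Trapezoidal AUC_0→6 (IV):
  [0→4]: (677.2+453.9)/2 × 4 = 2262.2
  [4→4.5]: (453.9+431.8)/2 × 0.5 = 221.425
  [4.5→5.5]: (431.8+390.7)/2 × 1 = 411.25
  [5.5→6]: (390.7+371.6)/2 × 0.5 = 190.575
  Sum = 3085.45 µg/L·h
IV tail: 371.6/0.1 = 3716.000; AUC_iv,0→∞ = 3085.45 + 3716.000 = 6801.45 µg/L·h
Trapezoidal AUC_0→12 (sublingual tablet):
  [0→2]: (0.0+489.3)/2 × 2 = 489.3
  [2→8]: (489.3+585.4)/2 × 6 = 3224.1
  [8→12]: (585.4+430.1)/2 × 4 = 2031.0
  Sum = 5744.4 µg/L·h
sublingual tablet tail: 430.1/0.1 = 4301.000; AUC_ev,0→∞ = 5744.4 + 4301.000 = 10045.4 µg/L·h
F = (AUC_ev/D_ev)/(AUC_iv/D_iv) = (10045.4/50)/(6801.45/20) = 200.908/340.0725 = 0.5908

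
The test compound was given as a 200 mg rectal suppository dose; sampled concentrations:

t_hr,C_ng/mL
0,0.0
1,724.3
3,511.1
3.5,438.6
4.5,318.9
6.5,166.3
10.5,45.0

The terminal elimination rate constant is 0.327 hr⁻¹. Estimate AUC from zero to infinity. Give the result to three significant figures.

Trapezoidal AUC_0→10.5:
  [0→1]: (0.0+724.3)/2 × 1 = 362.15
  [1→3]: (724.3+511.1)/2 × 2 = 1235.4
  [3→3.5]: (511.1+438.6)/2 × 0.5 = 237.425
  [3.5→4.5]: (438.6+318.9)/2 × 1 = 378.75
  [4.5→6.5]: (318.9+166.3)/2 × 2 = 485.2
  [6.5→10.5]: (166.3+45.0)/2 × 4 = 422.6
  Sum = 3121.525 ng/mL·hr
Extrapolated tail: C_last / k_e = 45.0 / 0.327 = 137.615
AUC_0→∞ = 3121.525 + 137.615 = 3259.14 ng/mL·hr

AUC = 3260 ng/mL·hr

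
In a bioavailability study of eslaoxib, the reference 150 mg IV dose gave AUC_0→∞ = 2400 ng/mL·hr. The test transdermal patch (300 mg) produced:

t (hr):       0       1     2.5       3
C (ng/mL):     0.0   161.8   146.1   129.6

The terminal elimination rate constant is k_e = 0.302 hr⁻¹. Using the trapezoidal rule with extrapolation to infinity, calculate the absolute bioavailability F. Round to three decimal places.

Trapezoidal AUC_0→3 (transdermal patch):
  [0→1]: (0.0+161.8)/2 × 1 = 80.9
  [1→2.5]: (161.8+146.1)/2 × 1.5 = 230.925
  [2.5→3]: (146.1+129.6)/2 × 0.5 = 68.925
  Sum = 380.75 ng/mL·hr
Tail: C_last/k_e = 129.6/0.302 = 429.139
AUC_0→∞ (transdermal patch) = 380.75 + 429.139 = 809.889 ng/mL·hr
F = (AUC_ev/D_ev)/(AUC_iv/D_iv) = (809.889/300)/(2400/150) = 2.69963/16 = 0.1687

F = 0.169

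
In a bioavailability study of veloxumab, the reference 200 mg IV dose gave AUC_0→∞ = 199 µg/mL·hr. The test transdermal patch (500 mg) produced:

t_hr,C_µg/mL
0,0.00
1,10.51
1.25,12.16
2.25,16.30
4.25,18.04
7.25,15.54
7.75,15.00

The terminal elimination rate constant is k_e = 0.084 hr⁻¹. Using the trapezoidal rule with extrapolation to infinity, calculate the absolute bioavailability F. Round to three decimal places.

Trapezoidal AUC_0→7.75 (transdermal patch):
  [0→1]: (0.00+10.51)/2 × 1 = 5.255
  [1→1.25]: (10.51+12.16)/2 × 0.25 = 2.83375
  [1.25→2.25]: (12.16+16.30)/2 × 1 = 14.23
  [2.25→4.25]: (16.30+18.04)/2 × 2 = 34.34
  [4.25→7.25]: (18.04+15.54)/2 × 3 = 50.37
  [7.25→7.75]: (15.54+15.00)/2 × 0.5 = 7.635
  Sum = 114.66375 µg/mL·hr
Tail: C_last/k_e = 15.00/0.084 = 178.571
AUC_0→∞ (transdermal patch) = 114.66375 + 178.571 = 293.23475 µg/mL·hr
F = (AUC_ev/D_ev)/(AUC_iv/D_iv) = (293.23475/500)/(199/200) = 0.5864695/0.995 = 0.5894

F = 0.589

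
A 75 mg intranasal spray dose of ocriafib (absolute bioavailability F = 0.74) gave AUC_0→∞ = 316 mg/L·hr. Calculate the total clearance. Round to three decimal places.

CL = 0.176 L/hr

CL = F × Dose / AUC_0→∞
   = 0.74 × 75 / 316 = 0.175633 L/hr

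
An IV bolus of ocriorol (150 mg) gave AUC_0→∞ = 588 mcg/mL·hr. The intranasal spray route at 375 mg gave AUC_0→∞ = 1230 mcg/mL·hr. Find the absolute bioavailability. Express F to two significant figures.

F = (AUC_ev / D_ev) / (AUC_iv / D_iv)
  = (1230/375) / (588/150)
  = 3.28 / 3.92 = 0.8367

F = 0.84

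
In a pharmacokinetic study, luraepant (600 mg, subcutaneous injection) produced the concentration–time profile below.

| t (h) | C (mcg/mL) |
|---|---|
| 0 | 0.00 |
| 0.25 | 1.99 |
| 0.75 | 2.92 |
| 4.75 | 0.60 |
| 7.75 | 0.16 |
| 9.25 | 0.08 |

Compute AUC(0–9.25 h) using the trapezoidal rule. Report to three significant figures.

Trapezoidal AUC_0→9.25:
  [0→0.25]: (0.00+1.99)/2 × 0.25 = 0.24875
  [0.25→0.75]: (1.99+2.92)/2 × 0.5 = 1.2275
  [0.75→4.75]: (2.92+0.60)/2 × 4 = 7.04
  [4.75→7.75]: (0.60+0.16)/2 × 3 = 1.14
  [7.75→9.25]: (0.16+0.08)/2 × 1.5 = 0.18
  Sum = 9.83625 mcg/mL·h

AUC = 9.84 mcg/mL·h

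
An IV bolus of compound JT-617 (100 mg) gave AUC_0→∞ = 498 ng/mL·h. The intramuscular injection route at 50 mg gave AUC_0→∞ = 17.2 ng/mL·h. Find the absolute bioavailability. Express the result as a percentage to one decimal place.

F = (AUC_ev / D_ev) / (AUC_iv / D_iv)
  = (17.2/50) / (498/100)
  = 0.344 / 4.98 = 0.0691
  = 6.91%

F = 6.9%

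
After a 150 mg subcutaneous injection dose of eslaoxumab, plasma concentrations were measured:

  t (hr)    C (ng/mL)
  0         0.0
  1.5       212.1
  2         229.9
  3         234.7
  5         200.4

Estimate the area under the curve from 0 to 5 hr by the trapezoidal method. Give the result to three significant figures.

Trapezoidal AUC_0→5:
  [0→1.5]: (0.0+212.1)/2 × 1.5 = 159.075
  [1.5→2]: (212.1+229.9)/2 × 0.5 = 110.5
  [2→3]: (229.9+234.7)/2 × 1 = 232.3
  [3→5]: (234.7+200.4)/2 × 2 = 435.1
  Sum = 936.975 ng/mL·hr

AUC = 937 ng/mL·hr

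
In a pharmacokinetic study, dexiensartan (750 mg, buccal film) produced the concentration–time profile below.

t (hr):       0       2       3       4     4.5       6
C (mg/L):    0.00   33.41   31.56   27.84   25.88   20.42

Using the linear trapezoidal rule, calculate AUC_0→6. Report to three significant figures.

Trapezoidal AUC_0→6:
  [0→2]: (0.00+33.41)/2 × 2 = 33.41
  [2→3]: (33.41+31.56)/2 × 1 = 32.485
  [3→4]: (31.56+27.84)/2 × 1 = 29.7
  [4→4.5]: (27.84+25.88)/2 × 0.5 = 13.43
  [4.5→6]: (25.88+20.42)/2 × 1.5 = 34.725
  Sum = 143.75 mg/L·hr

AUC = 144 mg/L·hr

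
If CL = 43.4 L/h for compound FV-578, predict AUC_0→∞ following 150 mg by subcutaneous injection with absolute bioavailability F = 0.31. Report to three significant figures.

AUC = 1.07 mg/L·h

AUC_0→∞ = F × Dose / CL
        = 0.31 × 150 / 43.4 = 1.07143 mg/L·h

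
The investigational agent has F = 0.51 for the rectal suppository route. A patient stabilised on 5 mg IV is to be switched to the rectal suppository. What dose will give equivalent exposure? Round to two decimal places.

D_rectal = 9.80 mg

For equal systemic exposure: F × D_ev = D_iv
D_ev = D_iv / F = 5 / 0.51 = 9.80392 mg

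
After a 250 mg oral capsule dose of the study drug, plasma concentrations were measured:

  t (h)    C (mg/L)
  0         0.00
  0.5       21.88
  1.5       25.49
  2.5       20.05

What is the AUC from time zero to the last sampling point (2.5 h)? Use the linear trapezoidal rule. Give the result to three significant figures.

Trapezoidal AUC_0→2.5:
  [0→0.5]: (0.00+21.88)/2 × 0.5 = 5.47
  [0.5→1.5]: (21.88+25.49)/2 × 1 = 23.685
  [1.5→2.5]: (25.49+20.05)/2 × 1 = 22.77
  Sum = 51.925 mg/L·h

AUC = 51.9 mg/L·h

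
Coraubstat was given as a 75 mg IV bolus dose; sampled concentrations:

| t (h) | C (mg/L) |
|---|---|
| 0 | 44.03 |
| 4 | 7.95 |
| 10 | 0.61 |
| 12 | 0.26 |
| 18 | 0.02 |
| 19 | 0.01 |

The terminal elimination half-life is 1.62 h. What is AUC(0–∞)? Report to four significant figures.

Trapezoidal AUC_0→19:
  [0→4]: (44.03+7.95)/2 × 4 = 103.96
  [4→10]: (7.95+0.61)/2 × 6 = 25.68
  [10→12]: (0.61+0.26)/2 × 2 = 0.87
  [12→18]: (0.26+0.02)/2 × 6 = 0.84
  [18→19]: (0.02+0.01)/2 × 1 = 0.015
  Sum = 131.365 mg/L·h
k_e = ln2 / t½ = 0.693147 / 1.62 = 0.4279 h^-1
Extrapolated tail: C_last / k_e = 0.01 / 0.4279 = 0.023
AUC_0→∞ = 131.365 + 0.023 = 131.388 mg/L·h

AUC = 131.4 mg/L·h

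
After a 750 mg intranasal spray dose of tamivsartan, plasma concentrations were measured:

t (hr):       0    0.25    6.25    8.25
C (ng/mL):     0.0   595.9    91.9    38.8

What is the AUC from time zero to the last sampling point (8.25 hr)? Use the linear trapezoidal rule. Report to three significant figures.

Trapezoidal AUC_0→8.25:
  [0→0.25]: (0.0+595.9)/2 × 0.25 = 74.4875
  [0.25→6.25]: (595.9+91.9)/2 × 6 = 2063.4
  [6.25→8.25]: (91.9+38.8)/2 × 2 = 130.7
  Sum = 2268.5875 ng/mL·hr

AUC = 2270 ng/mL·hr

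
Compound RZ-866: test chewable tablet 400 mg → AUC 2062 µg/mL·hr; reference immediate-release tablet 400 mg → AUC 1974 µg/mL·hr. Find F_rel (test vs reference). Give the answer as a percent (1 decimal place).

F_rel = 104.5%

F_rel = (AUC_test/D_test) / (AUC_ref/D_ref)
      = (2062/400) / (1974/400)
      = 5.155 / 4.935 = 1.0446 = 104.46%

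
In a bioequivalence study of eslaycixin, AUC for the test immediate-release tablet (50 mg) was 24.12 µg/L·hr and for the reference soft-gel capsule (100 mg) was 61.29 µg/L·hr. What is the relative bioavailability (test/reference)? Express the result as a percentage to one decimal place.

F_rel = 78.7%

F_rel = (AUC_test/D_test) / (AUC_ref/D_ref)
      = (24.12/50) / (61.29/100)
      = 0.4824 / 0.6129 = 0.7871 = 78.71%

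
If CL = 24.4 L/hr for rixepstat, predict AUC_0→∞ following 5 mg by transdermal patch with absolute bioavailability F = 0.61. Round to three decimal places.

AUC = 0.125 mg/L·hr

AUC_0→∞ = F × Dose / CL
        = 0.61 × 5 / 24.4 = 0.125 mg/L·hr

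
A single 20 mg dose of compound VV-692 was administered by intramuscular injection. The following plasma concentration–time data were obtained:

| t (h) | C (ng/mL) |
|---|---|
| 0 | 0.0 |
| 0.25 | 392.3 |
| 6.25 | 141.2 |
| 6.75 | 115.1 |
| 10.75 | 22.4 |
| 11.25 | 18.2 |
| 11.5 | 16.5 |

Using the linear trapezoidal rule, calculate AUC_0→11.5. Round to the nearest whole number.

Trapezoidal AUC_0→11.5:
  [0→0.25]: (0.0+392.3)/2 × 0.25 = 49.0375
  [0.25→6.25]: (392.3+141.2)/2 × 6 = 1600.5
  [6.25→6.75]: (141.2+115.1)/2 × 0.5 = 64.075
  [6.75→10.75]: (115.1+22.4)/2 × 4 = 275.0
  [10.75→11.25]: (22.4+18.2)/2 × 0.5 = 10.15
  [11.25→11.5]: (18.2+16.5)/2 × 0.25 = 4.3375
  Sum = 2003.1 ng/mL·h

AUC = 2003 ng/mL·h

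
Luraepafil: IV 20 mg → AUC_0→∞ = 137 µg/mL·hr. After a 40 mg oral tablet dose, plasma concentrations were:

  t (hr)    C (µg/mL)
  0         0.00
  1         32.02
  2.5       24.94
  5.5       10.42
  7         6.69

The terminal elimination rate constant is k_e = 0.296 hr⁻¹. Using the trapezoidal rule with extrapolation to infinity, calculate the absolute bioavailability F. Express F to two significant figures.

Trapezoidal AUC_0→7 (oral tablet):
  [0→1]: (0.00+32.02)/2 × 1 = 16.01
  [1→2.5]: (32.02+24.94)/2 × 1.5 = 42.72
  [2.5→5.5]: (24.94+10.42)/2 × 3 = 53.04
  [5.5→7]: (10.42+6.69)/2 × 1.5 = 12.8325
  Sum = 124.6025 µg/mL·hr
Tail: C_last/k_e = 6.69/0.296 = 22.601
AUC_0→∞ (oral tablet) = 124.6025 + 22.601 = 147.2035 µg/mL·hr
F = (AUC_ev/D_ev)/(AUC_iv/D_iv) = (147.2035/40)/(137/20) = 3.6800875/6.85 = 0.5372

F = 0.54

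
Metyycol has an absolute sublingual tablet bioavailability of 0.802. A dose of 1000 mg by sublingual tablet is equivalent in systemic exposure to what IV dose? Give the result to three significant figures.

Systemic exposure from an extravascular dose = F × D_ev, so the equivalent IV dose is F × D_ev.
D_iv = F × D_ev = 0.802 × 1000 = 802 mg

D_iv = 802 mg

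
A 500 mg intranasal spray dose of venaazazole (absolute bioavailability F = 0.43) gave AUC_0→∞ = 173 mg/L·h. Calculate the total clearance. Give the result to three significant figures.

CL = F × Dose / AUC_0→∞
   = 0.43 × 500 / 173 = 1.24277 L/h

CL = 1.24 L/h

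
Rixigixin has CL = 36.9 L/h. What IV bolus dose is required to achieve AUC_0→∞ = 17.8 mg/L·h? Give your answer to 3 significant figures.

Dose_iv = CL × AUC_0→∞
     = 36.9 × 17.8 = 656.82 mg

Dose = 657 mg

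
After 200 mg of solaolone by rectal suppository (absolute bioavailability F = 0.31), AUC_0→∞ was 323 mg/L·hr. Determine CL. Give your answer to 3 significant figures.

CL = 0.192 L/hr

CL = F × Dose / AUC_0→∞
   = 0.31 × 200 / 323 = 0.19195 L/hr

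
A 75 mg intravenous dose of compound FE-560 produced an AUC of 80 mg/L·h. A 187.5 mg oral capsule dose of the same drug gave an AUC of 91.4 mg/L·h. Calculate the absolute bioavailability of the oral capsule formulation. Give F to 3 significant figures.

F = (AUC_ev / D_ev) / (AUC_iv / D_iv)
  = (91.4/187.5) / (80/75)
  = 0.487467 / 1.06667 = 0.4570

F = 0.457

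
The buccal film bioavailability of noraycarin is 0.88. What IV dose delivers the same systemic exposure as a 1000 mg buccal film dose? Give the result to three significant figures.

D_iv = 880 mg

Systemic exposure from an extravascular dose = F × D_ev, so the equivalent IV dose is F × D_ev.
D_iv = F × D_ev = 0.88 × 1000 = 880 mg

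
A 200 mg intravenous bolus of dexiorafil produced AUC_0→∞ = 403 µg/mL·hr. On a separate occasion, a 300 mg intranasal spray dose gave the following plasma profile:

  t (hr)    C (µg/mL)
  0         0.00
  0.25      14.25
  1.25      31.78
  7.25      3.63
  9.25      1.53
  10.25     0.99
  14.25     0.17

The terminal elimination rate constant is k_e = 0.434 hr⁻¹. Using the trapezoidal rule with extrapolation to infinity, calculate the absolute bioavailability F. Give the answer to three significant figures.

F = 0.232

Trapezoidal AUC_0→14.25 (intranasal spray):
  [0→0.25]: (0.00+14.25)/2 × 0.25 = 1.78125
  [0.25→1.25]: (14.25+31.78)/2 × 1 = 23.015
  [1.25→7.25]: (31.78+3.63)/2 × 6 = 106.23
  [7.25→9.25]: (3.63+1.53)/2 × 2 = 5.16
  [9.25→10.25]: (1.53+0.99)/2 × 1 = 1.26
  [10.25→14.25]: (0.99+0.17)/2 × 4 = 2.32
  Sum = 139.76625 µg/mL·hr
Tail: C_last/k_e = 0.17/0.434 = 0.392
AUC_0→∞ (intranasal spray) = 139.76625 + 0.392 = 140.15825 µg/mL·hr
F = (AUC_ev/D_ev)/(AUC_iv/D_iv) = (140.15825/300)/(403/200) = 0.467194/2.015 = 0.2319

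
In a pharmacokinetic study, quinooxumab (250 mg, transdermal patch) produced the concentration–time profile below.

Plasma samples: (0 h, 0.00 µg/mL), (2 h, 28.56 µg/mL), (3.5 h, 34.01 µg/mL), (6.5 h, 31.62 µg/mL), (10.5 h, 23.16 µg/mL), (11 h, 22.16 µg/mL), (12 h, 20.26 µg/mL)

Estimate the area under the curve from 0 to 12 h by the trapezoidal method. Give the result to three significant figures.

AUC = 316 µg/mL·h

Trapezoidal AUC_0→12:
  [0→2]: (0.00+28.56)/2 × 2 = 28.56
  [2→3.5]: (28.56+34.01)/2 × 1.5 = 46.9275
  [3.5→6.5]: (34.01+31.62)/2 × 3 = 98.445
  [6.5→10.5]: (31.62+23.16)/2 × 4 = 109.56
  [10.5→11]: (23.16+22.16)/2 × 0.5 = 11.33
  [11→12]: (22.16+20.26)/2 × 1 = 21.21
  Sum = 316.0325 µg/mL·h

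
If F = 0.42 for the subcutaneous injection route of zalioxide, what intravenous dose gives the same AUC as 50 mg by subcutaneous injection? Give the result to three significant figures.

Systemic exposure from an extravascular dose = F × D_ev, so the equivalent IV dose is F × D_ev.
D_iv = F × D_ev = 0.42 × 50 = 21 mg

D_iv = 21.0 mg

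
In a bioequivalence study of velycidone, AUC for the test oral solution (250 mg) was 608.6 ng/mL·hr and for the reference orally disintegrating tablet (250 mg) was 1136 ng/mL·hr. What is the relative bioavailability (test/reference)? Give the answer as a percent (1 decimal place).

F_rel = 53.6%

F_rel = (AUC_test/D_test) / (AUC_ref/D_ref)
      = (608.6/250) / (1136/250)
      = 2.4344 / 4.544 = 0.5357 = 53.57%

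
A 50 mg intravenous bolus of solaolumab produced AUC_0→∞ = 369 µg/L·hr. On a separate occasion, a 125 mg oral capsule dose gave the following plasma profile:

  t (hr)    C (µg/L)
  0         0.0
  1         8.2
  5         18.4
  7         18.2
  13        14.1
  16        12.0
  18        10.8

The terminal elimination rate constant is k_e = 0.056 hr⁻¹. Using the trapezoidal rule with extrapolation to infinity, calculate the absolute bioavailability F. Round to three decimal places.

F = 0.483

Trapezoidal AUC_0→18 (oral capsule):
  [0→1]: (0.0+8.2)/2 × 1 = 4.1
  [1→5]: (8.2+18.4)/2 × 4 = 53.2
  [5→7]: (18.4+18.2)/2 × 2 = 36.6
  [7→13]: (18.2+14.1)/2 × 6 = 96.9
  [13→16]: (14.1+12.0)/2 × 3 = 39.15
  [16→18]: (12.0+10.8)/2 × 2 = 22.8
  Sum = 252.75 µg/L·hr
Tail: C_last/k_e = 10.8/0.056 = 192.857
AUC_0→∞ (oral capsule) = 252.75 + 192.857 = 445.607 µg/L·hr
F = (AUC_ev/D_ev)/(AUC_iv/D_iv) = (445.607/125)/(369/50) = 3.564856/7.38 = 0.4830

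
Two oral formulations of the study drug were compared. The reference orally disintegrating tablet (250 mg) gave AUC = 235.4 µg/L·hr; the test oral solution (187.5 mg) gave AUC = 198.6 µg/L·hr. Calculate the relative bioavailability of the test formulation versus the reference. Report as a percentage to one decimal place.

F_rel = (AUC_test/D_test) / (AUC_ref/D_ref)
      = (198.6/187.5) / (235.4/250)
      = 1.0592 / 0.9416 = 1.1249 = 112.49%

F_rel = 112.5%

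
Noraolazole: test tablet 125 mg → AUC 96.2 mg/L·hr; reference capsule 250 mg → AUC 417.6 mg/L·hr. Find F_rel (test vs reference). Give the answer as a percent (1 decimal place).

F_rel = 46.1%

F_rel = (AUC_test/D_test) / (AUC_ref/D_ref)
      = (96.2/125) / (417.6/250)
      = 0.7696 / 1.6704 = 0.4607 = 46.07%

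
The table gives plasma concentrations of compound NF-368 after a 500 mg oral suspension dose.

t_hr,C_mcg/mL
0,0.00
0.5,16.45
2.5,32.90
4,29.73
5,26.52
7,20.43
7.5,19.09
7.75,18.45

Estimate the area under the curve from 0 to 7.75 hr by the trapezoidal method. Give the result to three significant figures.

AUC = 190 mcg/mL·hr

Trapezoidal AUC_0→7.75:
  [0→0.5]: (0.00+16.45)/2 × 0.5 = 4.1125
  [0.5→2.5]: (16.45+32.90)/2 × 2 = 49.35
  [2.5→4]: (32.90+29.73)/2 × 1.5 = 46.9725
  [4→5]: (29.73+26.52)/2 × 1 = 28.125
  [5→7]: (26.52+20.43)/2 × 2 = 46.95
  [7→7.5]: (20.43+19.09)/2 × 0.5 = 9.88
  [7.5→7.75]: (19.09+18.45)/2 × 0.25 = 4.6925
  Sum = 190.0825 mcg/mL·hr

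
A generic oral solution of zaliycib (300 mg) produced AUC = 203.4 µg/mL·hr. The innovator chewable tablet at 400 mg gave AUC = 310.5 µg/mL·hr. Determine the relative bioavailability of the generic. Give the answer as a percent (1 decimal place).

F_rel = 87.3%

F_rel = (AUC_test/D_test) / (AUC_ref/D_ref)
      = (203.4/300) / (310.5/400)
      = 0.678 / 0.77625 = 0.8734 = 87.34%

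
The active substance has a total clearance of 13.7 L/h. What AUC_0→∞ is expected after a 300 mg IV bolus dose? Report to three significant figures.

AUC_0→∞ = Dose_iv / CL
        = 300 / 13.7 = 21.8978 mg/L·h

AUC = 21.9 mg/L·h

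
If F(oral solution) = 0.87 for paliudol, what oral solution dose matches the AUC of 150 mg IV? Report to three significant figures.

For equal systemic exposure: F × D_ev = D_iv
D_ev = D_iv / F = 150 / 0.87 = 172.414 mg

D_oral = 172 mg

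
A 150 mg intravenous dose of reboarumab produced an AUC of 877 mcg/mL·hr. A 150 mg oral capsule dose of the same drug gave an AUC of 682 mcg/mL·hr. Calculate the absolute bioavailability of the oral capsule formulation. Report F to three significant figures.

F = (AUC_ev / D_ev) / (AUC_iv / D_iv)
  = (682/150) / (877/150)
  = 4.54667 / 5.84667 = 0.7777

F = 0.778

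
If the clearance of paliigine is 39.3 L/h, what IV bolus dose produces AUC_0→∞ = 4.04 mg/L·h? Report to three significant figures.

Dose = 159 mg

Dose_iv = CL × AUC_0→∞
     = 39.3 × 4.04 = 158.772 mg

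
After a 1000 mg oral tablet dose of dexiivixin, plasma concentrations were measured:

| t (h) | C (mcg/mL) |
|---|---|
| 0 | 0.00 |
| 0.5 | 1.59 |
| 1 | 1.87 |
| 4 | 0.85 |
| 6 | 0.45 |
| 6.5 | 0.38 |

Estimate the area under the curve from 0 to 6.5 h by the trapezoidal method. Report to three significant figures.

AUC = 6.85 mcg/mL·h

Trapezoidal AUC_0→6.5:
  [0→0.5]: (0.00+1.59)/2 × 0.5 = 0.3975
  [0.5→1]: (1.59+1.87)/2 × 0.5 = 0.865
  [1→4]: (1.87+0.85)/2 × 3 = 4.08
  [4→6]: (0.85+0.45)/2 × 2 = 1.3
  [6→6.5]: (0.45+0.38)/2 × 0.5 = 0.2075
  Sum = 6.85 mcg/mL·h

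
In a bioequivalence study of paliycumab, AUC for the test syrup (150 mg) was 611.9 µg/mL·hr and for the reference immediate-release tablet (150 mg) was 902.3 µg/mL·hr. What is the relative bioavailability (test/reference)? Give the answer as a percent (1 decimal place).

F_rel = (AUC_test/D_test) / (AUC_ref/D_ref)
      = (611.9/150) / (902.3/150)
      = 4.07933 / 6.01533 = 0.6782 = 67.82%

F_rel = 67.8%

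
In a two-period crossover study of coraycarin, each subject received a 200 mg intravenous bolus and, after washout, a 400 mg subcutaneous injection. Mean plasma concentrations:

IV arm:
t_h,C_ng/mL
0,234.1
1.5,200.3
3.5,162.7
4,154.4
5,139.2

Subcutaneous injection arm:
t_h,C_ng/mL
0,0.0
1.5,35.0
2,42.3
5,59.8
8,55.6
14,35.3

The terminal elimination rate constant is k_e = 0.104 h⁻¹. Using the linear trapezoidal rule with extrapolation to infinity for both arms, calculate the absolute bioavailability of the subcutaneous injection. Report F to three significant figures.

Trapezoidal AUC_0→5 (IV):
  [0→1.5]: (234.1+200.3)/2 × 1.5 = 325.8
  [1.5→3.5]: (200.3+162.7)/2 × 2 = 363.0
  [3.5→4]: (162.7+154.4)/2 × 0.5 = 79.275
  [4→5]: (154.4+139.2)/2 × 1 = 146.8
  Sum = 914.875 ng/mL·h
IV tail: 139.2/0.104 = 1338.462; AUC_iv,0→∞ = 914.875 + 1338.462 = 2253.337 ng/mL·h
Trapezoidal AUC_0→14 (subcutaneous injection):
  [0→1.5]: (0.0+35.0)/2 × 1.5 = 26.25
  [1.5→2]: (35.0+42.3)/2 × 0.5 = 19.325
  [2→5]: (42.3+59.8)/2 × 3 = 153.15
  [5→8]: (59.8+55.6)/2 × 3 = 173.1
  [8→14]: (55.6+35.3)/2 × 6 = 272.7
  Sum = 644.525 ng/mL·h
subcutaneous injection tail: 35.3/0.104 = 339.423; AUC_ev,0→∞ = 644.525 + 339.423 = 983.948 ng/mL·h
F = (AUC_ev/D_ev)/(AUC_iv/D_iv) = (983.948/400)/(2253.337/200) = 2.45987/11.266685 = 0.2183

F = 0.218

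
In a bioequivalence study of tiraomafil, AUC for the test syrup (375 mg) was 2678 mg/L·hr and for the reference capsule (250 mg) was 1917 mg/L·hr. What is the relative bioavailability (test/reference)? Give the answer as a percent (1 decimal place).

F_rel = 93.1%

F_rel = (AUC_test/D_test) / (AUC_ref/D_ref)
      = (2678/375) / (1917/250)
      = 7.14133 / 7.668 = 0.9313 = 93.13%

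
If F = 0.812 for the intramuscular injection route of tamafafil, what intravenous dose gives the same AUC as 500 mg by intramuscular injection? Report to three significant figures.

Systemic exposure from an extravascular dose = F × D_ev, so the equivalent IV dose is F × D_ev.
D_iv = F × D_ev = 0.812 × 500 = 406 mg

D_iv = 406 mg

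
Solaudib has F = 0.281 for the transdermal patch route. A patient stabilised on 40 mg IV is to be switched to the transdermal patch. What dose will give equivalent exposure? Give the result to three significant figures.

For equal systemic exposure: F × D_ev = D_iv
D_ev = D_iv / F = 40 / 0.281 = 142.349 mg

D_transdermal = 142 mg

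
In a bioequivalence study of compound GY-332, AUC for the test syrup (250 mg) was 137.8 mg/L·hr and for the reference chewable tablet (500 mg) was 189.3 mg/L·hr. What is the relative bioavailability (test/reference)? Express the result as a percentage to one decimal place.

F_rel = (AUC_test/D_test) / (AUC_ref/D_ref)
      = (137.8/250) / (189.3/500)
      = 0.5512 / 0.3786 = 1.4559 = 145.59%

F_rel = 145.6%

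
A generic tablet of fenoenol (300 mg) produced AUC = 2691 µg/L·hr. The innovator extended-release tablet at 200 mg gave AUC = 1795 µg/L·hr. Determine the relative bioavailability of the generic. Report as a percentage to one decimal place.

F_rel = 99.9%

F_rel = (AUC_test/D_test) / (AUC_ref/D_ref)
      = (2691/300) / (1795/200)
      = 8.97 / 8.975 = 0.9994 = 99.94%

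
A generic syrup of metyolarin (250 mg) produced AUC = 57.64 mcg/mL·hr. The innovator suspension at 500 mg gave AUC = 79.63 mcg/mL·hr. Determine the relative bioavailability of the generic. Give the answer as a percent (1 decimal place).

F_rel = (AUC_test/D_test) / (AUC_ref/D_ref)
      = (57.64/250) / (79.63/500)
      = 0.23056 / 0.15926 = 1.4477 = 144.77%

F_rel = 144.8%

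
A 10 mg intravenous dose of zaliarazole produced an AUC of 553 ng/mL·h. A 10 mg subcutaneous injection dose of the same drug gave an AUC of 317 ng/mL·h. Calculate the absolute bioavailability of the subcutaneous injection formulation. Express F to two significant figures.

F = (AUC_ev / D_ev) / (AUC_iv / D_iv)
  = (317/10) / (553/10)
  = 31.7 / 55.3 = 0.5732

F = 0.57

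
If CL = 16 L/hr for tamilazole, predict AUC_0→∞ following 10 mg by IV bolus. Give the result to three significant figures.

AUC = 0.625 mg/L·hr

AUC_0→∞ = Dose_iv / CL
        = 10 / 16 = 0.625 mg/L·hr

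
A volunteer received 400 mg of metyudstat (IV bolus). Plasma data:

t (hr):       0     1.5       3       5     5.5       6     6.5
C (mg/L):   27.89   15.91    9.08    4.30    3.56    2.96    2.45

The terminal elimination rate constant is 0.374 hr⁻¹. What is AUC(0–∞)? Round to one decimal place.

Trapezoidal AUC_0→6.5:
  [0→1.5]: (27.89+15.91)/2 × 1.5 = 32.85
  [1.5→3]: (15.91+9.08)/2 × 1.5 = 18.7425
  [3→5]: (9.08+4.30)/2 × 2 = 13.38
  [5→5.5]: (4.30+3.56)/2 × 0.5 = 1.965
  [5.5→6]: (3.56+2.96)/2 × 0.5 = 1.63
  [6→6.5]: (2.96+2.45)/2 × 0.5 = 1.3525
  Sum = 69.92 mg/L·hr
Extrapolated tail: C_last / k_e = 2.45 / 0.374 = 6.551
AUC_0→∞ = 69.92 + 6.551 = 76.471 mg/L·hr

AUC = 76.5 mg/L·hr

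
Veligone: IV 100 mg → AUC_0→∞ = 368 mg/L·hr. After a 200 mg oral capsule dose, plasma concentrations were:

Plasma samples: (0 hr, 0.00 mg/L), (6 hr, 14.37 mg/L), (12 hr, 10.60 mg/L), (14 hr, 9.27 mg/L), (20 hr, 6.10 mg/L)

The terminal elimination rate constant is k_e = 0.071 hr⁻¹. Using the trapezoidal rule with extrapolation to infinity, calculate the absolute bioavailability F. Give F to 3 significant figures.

F = 0.367

Trapezoidal AUC_0→20 (oral capsule):
  [0→6]: (0.00+14.37)/2 × 6 = 43.11
  [6→12]: (14.37+10.60)/2 × 6 = 74.91
  [12→14]: (10.60+9.27)/2 × 2 = 19.87
  [14→20]: (9.27+6.10)/2 × 6 = 46.11
  Sum = 184.0 mg/L·hr
Tail: C_last/k_e = 6.10/0.071 = 85.915
AUC_0→∞ (oral capsule) = 184.0 + 85.915 = 269.915 mg/L·hr
F = (AUC_ev/D_ev)/(AUC_iv/D_iv) = (269.915/200)/(368/100) = 1.349575/3.68 = 0.3667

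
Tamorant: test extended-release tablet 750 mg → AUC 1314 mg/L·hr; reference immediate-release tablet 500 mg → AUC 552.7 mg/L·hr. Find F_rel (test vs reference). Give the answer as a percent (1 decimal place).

F_rel = (AUC_test/D_test) / (AUC_ref/D_ref)
      = (1314/750) / (552.7/500)
      = 1.752 / 1.1054 = 1.5849 = 158.49%

F_rel = 158.5%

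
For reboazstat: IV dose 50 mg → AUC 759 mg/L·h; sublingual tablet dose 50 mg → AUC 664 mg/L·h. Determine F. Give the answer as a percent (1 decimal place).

F = (AUC_ev / D_ev) / (AUC_iv / D_iv)
  = (664/50) / (759/50)
  = 13.28 / 15.18 = 0.8748
  = 87.48%

F = 87.5%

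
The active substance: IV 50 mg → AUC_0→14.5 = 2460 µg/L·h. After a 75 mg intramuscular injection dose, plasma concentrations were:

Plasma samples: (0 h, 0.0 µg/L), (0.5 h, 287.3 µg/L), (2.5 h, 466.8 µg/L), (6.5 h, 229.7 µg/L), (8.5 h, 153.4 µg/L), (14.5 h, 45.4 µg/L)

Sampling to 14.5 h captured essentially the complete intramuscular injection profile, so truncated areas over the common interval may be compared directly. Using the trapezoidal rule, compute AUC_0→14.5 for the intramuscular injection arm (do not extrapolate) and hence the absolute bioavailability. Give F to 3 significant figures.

F = 0.867

Trapezoidal AUC_0→14.5 (intramuscular injection):
  [0→0.5]: (0.0+287.3)/2 × 0.5 = 71.825
  [0.5→2.5]: (287.3+466.8)/2 × 2 = 754.1
  [2.5→6.5]: (466.8+229.7)/2 × 4 = 1393.0
  [6.5→8.5]: (229.7+153.4)/2 × 2 = 383.1
  [8.5→14.5]: (153.4+45.4)/2 × 6 = 596.4
  Sum = 3198.425 µg/L·h
F = (AUC_ev/D_ev)/(AUC_iv/D_iv) = (3198.425/75)/(2460/50) = 42.6457/49.2 = 0.8668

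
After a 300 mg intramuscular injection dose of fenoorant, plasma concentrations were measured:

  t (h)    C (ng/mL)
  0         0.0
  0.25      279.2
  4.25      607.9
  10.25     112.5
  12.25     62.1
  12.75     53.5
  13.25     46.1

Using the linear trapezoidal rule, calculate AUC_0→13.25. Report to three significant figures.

Trapezoidal AUC_0→13.25:
  [0→0.25]: (0.0+279.2)/2 × 0.25 = 34.9
  [0.25→4.25]: (279.2+607.9)/2 × 4 = 1774.2
  [4.25→10.25]: (607.9+112.5)/2 × 6 = 2161.2
  [10.25→12.25]: (112.5+62.1)/2 × 2 = 174.6
  [12.25→12.75]: (62.1+53.5)/2 × 0.5 = 28.9
  [12.75→13.25]: (53.5+46.1)/2 × 0.5 = 24.9
  Sum = 4198.7 ng/mL·h

AUC = 4200 ng/mL·h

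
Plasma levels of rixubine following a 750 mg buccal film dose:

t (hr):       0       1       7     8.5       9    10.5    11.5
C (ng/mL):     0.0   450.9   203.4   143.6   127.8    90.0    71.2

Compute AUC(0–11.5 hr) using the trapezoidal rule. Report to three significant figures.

Trapezoidal AUC_0→11.5:
  [0→1]: (0.0+450.9)/2 × 1 = 225.45
  [1→7]: (450.9+203.4)/2 × 6 = 1962.9
  [7→8.5]: (203.4+143.6)/2 × 1.5 = 260.25
  [8.5→9]: (143.6+127.8)/2 × 0.5 = 67.85
  [9→10.5]: (127.8+90.0)/2 × 1.5 = 163.35
  [10.5→11.5]: (90.0+71.2)/2 × 1 = 80.6
  Sum = 2760.4 ng/mL·hr

AUC = 2760 ng/mL·hr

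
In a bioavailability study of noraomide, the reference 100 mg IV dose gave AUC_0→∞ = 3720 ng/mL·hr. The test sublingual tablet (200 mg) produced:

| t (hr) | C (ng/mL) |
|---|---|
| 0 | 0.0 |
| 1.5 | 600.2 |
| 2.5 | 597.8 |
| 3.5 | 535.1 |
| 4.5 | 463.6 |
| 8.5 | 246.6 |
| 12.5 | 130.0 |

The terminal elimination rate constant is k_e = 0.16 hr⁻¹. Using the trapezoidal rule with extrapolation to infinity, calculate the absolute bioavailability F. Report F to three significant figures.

F = 0.686

Trapezoidal AUC_0→12.5 (sublingual tablet):
  [0→1.5]: (0.0+600.2)/2 × 1.5 = 450.15
  [1.5→2.5]: (600.2+597.8)/2 × 1 = 599.0
  [2.5→3.5]: (597.8+535.1)/2 × 1 = 566.45
  [3.5→4.5]: (535.1+463.6)/2 × 1 = 499.35
  [4.5→8.5]: (463.6+246.6)/2 × 4 = 1420.4
  [8.5→12.5]: (246.6+130.0)/2 × 4 = 753.2
  Sum = 4288.55 ng/mL·hr
Tail: C_last/k_e = 130.0/0.16 = 812.500
AUC_0→∞ (sublingual tablet) = 4288.55 + 812.500 = 5101.05 ng/mL·hr
F = (AUC_ev/D_ev)/(AUC_iv/D_iv) = (5101.05/200)/(3720/100) = 25.50525/37.2 = 0.6856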